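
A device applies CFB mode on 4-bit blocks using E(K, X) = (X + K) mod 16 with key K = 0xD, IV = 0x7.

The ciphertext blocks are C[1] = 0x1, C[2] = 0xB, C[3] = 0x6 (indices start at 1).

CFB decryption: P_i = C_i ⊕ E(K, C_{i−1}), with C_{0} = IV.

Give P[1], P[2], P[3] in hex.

P[1] = 0x5, P[2] = 0x5, P[3] = 0xE

P[1]: E(K, 0x7) = 0x4; 0x1 ⊕ 0x4 = 0x5.
P[2]: E(K, 0x1) = 0xE; 0xB ⊕ 0xE = 0x5.
P[3]: E(K, 0xB) = 0x8; 0x6 ⊕ 0x8 = 0xE.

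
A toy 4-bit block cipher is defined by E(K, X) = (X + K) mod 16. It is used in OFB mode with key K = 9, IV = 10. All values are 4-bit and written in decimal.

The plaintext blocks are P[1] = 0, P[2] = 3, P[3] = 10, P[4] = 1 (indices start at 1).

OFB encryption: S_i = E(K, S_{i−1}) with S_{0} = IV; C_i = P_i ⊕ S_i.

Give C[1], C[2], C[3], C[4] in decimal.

C[1]: S = E(K, 10) = 3; 0 ⊕ 3 = 3.
C[2]: S = E(K, 3) = 12; 3 ⊕ 12 = 15.
C[3]: S = E(K, 12) = 5; 10 ⊕ 5 = 15.
C[4]: S = E(K, 5) = 14; 1 ⊕ 14 = 15.

C[1] = 3, C[2] = 15, C[3] = 15, C[4] = 15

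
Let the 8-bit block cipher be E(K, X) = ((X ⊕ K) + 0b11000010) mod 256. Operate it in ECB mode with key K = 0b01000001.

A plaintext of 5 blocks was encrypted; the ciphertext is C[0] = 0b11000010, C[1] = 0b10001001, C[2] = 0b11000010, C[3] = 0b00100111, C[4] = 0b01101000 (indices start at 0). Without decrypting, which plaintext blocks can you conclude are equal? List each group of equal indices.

ECB encrypts each block independently with the same key, so equal ciphertext blocks imply equal plaintext blocks.
C[0] = C[2] = 0b11000010, so P[0] = P[2].

P[0] = P[2]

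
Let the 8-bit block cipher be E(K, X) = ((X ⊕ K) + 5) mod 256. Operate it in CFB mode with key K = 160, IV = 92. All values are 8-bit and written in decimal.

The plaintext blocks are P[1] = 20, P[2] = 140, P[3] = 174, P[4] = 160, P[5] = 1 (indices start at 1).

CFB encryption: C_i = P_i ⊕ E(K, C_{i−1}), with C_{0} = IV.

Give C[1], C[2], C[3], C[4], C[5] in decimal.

C[1]: E(K, 92) = 1; 20 ⊕ 1 = 21.
C[2]: E(K, 21) = 186; 140 ⊕ 186 = 54.
C[3]: E(K, 54) = 155; 174 ⊕ 155 = 53.
C[4]: E(K, 53) = 154; 160 ⊕ 154 = 58.
C[5]: E(K, 58) = 159; 1 ⊕ 159 = 158.

C[1] = 21, C[2] = 54, C[3] = 53, C[4] = 58, C[5] = 158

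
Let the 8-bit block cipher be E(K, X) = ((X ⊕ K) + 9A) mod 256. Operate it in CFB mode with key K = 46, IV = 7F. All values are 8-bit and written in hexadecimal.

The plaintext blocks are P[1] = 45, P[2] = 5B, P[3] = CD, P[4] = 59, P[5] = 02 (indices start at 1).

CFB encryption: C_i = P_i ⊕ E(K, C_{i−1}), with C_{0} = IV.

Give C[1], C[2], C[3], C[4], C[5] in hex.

C[1]: E(K, 7F) = D3; 45 ⊕ D3 = 96.
C[2]: E(K, 96) = 6A; 5B ⊕ 6A = 31.
C[3]: E(K, 31) = 11; CD ⊕ 11 = DC.
C[4]: E(K, DC) = 34; 59 ⊕ 34 = 6D.
C[5]: E(K, 6D) = C5; 02 ⊕ C5 = C7.

C[1] = 96, C[2] = 31, C[3] = DC, C[4] = 6D, C[5] = C7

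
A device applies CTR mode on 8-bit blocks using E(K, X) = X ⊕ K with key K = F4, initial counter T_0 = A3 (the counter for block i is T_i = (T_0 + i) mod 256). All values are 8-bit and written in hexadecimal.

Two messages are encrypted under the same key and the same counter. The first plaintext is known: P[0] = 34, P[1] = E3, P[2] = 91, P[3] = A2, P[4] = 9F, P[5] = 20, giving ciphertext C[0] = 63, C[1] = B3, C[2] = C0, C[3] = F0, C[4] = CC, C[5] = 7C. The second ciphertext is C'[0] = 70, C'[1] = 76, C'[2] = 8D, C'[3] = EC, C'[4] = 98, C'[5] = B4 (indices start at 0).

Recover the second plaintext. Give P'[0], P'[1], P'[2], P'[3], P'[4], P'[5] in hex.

In CTR with a reused counter, both messages share the same keystream S_i, so C_i ⊕ C'_i = P_i ⊕ P'_i and thus P'_i = P_i ⊕ C_i ⊕ C'_i.
P'[0]: 34 ⊕ 63 ⊕ 70 = 27.
P'[1]: E3 ⊕ B3 ⊕ 76 = 26.
P'[2]: 91 ⊕ C0 ⊕ 8D = DC.
P'[3]: A2 ⊕ F0 ⊕ EC = BE.
P'[4]: 9F ⊕ CC ⊕ 98 = CB.
P'[5]: 20 ⊕ 7C ⊕ B4 = E8.

P'[0] = 27, P'[1] = 26, P'[2] = DC, P'[3] = BE, P'[4] = CB, P'[5] = E8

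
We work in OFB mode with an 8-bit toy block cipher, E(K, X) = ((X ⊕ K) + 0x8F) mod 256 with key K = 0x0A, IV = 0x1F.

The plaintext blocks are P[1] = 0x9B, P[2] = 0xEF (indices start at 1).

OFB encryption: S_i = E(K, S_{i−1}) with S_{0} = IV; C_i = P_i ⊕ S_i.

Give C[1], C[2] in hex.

C[1]: S = E(K, 0x1F) = 0xA4; 0x9B ⊕ 0xA4 = 0x3F.
C[2]: S = E(K, 0xA4) = 0x3D; 0xEF ⊕ 0x3D = 0xD2.

C[1] = 0x3F, C[2] = 0xD2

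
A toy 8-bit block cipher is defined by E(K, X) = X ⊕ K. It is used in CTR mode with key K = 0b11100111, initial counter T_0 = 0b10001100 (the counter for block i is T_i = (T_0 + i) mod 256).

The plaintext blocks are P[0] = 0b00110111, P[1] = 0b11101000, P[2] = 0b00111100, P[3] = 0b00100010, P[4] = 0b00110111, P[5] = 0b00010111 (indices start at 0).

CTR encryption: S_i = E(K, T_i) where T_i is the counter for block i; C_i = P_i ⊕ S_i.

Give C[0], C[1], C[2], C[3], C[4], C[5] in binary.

C[0]: T = 0b10001100, S = E(K, T) = 0b01101011; 0b00110111 ⊕ 0b01101011 = 0b01011100.
C[1]: T = 0b10001101, S = E(K, T) = 0b01101010; 0b11101000 ⊕ 0b01101010 = 0b10000010.
C[2]: T = 0b10001110, S = E(K, T) = 0b01101001; 0b00111100 ⊕ 0b01101001 = 0b01010101.
C[3]: T = 0b10001111, S = E(K, T) = 0b01101000; 0b00100010 ⊕ 0b01101000 = 0b01001010.
C[4]: T = 0b10010000, S = E(K, T) = 0b01110111; 0b00110111 ⊕ 0b01110111 = 0b01000000.
C[5]: T = 0b10010001, S = E(K, T) = 0b01110110; 0b00010111 ⊕ 0b01110110 = 0b01100001.

C[0] = 0b01011100, C[1] = 0b10000010, C[2] = 0b01010101, C[3] = 0b01001010, C[4] = 0b01000000, C[5] = 0b01100001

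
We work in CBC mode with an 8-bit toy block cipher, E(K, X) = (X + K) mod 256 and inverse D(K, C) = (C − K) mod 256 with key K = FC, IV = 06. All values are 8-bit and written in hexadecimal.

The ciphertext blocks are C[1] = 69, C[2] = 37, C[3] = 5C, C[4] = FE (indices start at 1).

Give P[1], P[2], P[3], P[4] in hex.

CBC decryption: P_i = D(K, C_i) ⊕ C_{i−1}, with C_{0} = IV.
P[1]: D(K, 69) = 6D; 6D ⊕ 06 = 6B.
P[2]: D(K, 37) = 3B; 3B ⊕ 69 = 52.
P[3]: D(K, 5C) = 60; 60 ⊕ 37 = 57.
P[4]: D(K, FE) = 02; 02 ⊕ 5C = 5E.

P[1] = 6B, P[2] = 52, P[3] = 57, P[4] = 5E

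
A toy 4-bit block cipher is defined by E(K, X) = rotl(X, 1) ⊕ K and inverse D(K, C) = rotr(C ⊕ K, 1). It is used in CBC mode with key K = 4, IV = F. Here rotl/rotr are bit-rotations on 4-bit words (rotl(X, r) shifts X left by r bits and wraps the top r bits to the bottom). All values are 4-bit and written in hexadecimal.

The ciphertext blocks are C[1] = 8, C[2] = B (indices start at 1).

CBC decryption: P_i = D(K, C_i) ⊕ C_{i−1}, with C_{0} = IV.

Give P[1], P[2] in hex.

P[1]: D(K, 8) = 6; 6 ⊕ F = 9.
P[2]: D(K, B) = F; F ⊕ 8 = 7.

P[1] = 9, P[2] = 7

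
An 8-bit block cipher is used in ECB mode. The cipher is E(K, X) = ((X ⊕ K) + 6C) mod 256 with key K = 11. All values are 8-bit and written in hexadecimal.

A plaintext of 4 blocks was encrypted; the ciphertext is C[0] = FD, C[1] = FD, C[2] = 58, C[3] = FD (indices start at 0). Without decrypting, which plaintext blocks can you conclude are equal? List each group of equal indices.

ECB encrypts each block independently with the same key, so equal ciphertext blocks imply equal plaintext blocks.
C[0] = C[1] = C[3] = FD, so P[0] = P[1] = P[3].

P[0] = P[1] = P[3]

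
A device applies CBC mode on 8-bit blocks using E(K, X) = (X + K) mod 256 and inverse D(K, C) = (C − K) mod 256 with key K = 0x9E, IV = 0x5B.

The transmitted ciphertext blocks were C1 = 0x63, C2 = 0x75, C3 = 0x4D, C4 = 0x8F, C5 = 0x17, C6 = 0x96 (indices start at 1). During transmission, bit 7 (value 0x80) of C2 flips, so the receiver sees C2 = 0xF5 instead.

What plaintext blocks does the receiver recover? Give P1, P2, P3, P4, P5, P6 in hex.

CBC decryption: P_i = D(K, C_i) ⊕ C_{i−1}, with C_{0} = IV.
Only C2 changed, to 0xF5. In CBC, a change in C_i garbles P_i and flips the same bit in P_{i+1}. Decrypting the received ciphertext:
P1: D(K, 0x63) = 0xC5; 0xC5 ⊕ 0x5B = 0x9E.
P2: D(K, 0xF5) = 0x57; 0x57 ⊕ 0x63 = 0x34.
P3: D(K, 0x4D) = 0xAF; 0xAF ⊕ 0xF5 = 0x5A.
P4: D(K, 0x8F) = 0xF1; 0xF1 ⊕ 0x4D = 0xBC.
P5: D(K, 0x17) = 0x79; 0x79 ⊕ 0x8F = 0xF6.
P6: D(K, 0x96) = 0xF8; 0xF8 ⊕ 0x17 = 0xEF.
Blocks that differ from the original plaintext: P2, P3.

P1 = 0x9E, P2 = 0x34, P3 = 0x5A, P4 = 0xBC, P5 = 0xF6, P6 = 0xEF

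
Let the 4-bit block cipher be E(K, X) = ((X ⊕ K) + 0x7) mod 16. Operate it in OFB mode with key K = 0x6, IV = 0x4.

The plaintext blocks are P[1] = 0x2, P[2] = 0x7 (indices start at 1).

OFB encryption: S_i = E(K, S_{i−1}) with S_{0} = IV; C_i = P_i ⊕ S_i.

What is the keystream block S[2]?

0x6

C[1]: S = E(K, 0x4) = 0x9; 0x2 ⊕ 0x9 = 0xB.
C[2]: S = E(K, 0x9) = 0x6; 0x7 ⊕ 0x6 = 0x1.
So S[2] = 0x6.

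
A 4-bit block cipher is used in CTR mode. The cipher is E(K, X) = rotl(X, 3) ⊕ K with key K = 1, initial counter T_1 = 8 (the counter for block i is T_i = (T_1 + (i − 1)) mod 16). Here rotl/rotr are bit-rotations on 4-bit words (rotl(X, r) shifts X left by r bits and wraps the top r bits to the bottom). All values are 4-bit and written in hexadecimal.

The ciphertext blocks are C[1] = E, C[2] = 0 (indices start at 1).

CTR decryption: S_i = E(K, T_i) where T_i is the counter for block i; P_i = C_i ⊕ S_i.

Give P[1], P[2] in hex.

P[1] = B, P[2] = D

P[1]: T = 8, S = E(K, T) = 5; E ⊕ 5 = B.
P[2]: T = 9, S = E(K, T) = D; 0 ⊕ D = D.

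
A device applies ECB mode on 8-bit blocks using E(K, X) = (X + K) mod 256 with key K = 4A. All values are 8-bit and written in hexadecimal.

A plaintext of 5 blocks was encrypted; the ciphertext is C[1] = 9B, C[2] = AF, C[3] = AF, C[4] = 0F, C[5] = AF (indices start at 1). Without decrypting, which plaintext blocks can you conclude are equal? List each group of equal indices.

ECB encrypts each block independently with the same key, so equal ciphertext blocks imply equal plaintext blocks.
C[2] = C[3] = C[5] = AF, so P[2] = P[3] = P[5].

P[2] = P[3] = P[5]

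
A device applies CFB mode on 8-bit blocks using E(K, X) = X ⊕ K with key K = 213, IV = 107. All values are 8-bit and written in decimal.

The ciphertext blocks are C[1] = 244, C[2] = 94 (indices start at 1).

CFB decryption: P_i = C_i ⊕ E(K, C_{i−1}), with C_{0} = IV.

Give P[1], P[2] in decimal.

P[1] = 74, P[2] = 127

P[1]: E(K, 107) = 190; 244 ⊕ 190 = 74.
P[2]: E(K, 244) = 33; 94 ⊕ 33 = 127.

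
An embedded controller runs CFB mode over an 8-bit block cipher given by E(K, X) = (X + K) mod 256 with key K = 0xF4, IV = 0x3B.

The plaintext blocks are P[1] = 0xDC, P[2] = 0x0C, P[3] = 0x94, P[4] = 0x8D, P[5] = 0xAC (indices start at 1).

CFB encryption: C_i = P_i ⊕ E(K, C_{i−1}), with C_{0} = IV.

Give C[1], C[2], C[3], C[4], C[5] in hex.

C[1]: E(K, 0x3B) = 0x2F; 0xDC ⊕ 0x2F = 0xF3.
C[2]: E(K, 0xF3) = 0xE7; 0x0C ⊕ 0xE7 = 0xEB.
C[3]: E(K, 0xEB) = 0xDF; 0x94 ⊕ 0xDF = 0x4B.
C[4]: E(K, 0x4B) = 0x3F; 0x8D ⊕ 0x3F = 0xB2.
C[5]: E(K, 0xB2) = 0xA6; 0xAC ⊕ 0xA6 = 0x0A.

C[1] = 0xF3, C[2] = 0xEB, C[3] = 0x4B, C[4] = 0xB2, C[5] = 0x0A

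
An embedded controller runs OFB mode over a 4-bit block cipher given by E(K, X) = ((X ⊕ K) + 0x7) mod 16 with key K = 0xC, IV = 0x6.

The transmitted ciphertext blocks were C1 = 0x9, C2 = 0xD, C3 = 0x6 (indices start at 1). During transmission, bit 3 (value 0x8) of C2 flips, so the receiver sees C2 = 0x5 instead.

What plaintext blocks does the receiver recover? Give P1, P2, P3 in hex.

P1 = 0x8, P2 = 0x1, P3 = 0x9

OFB decryption: S_i = E(K, S_{i−1}) with S_{0} = IV; P_i = C_i ⊕ S_i.
Only C2 changed, to 0x5. In OFB, a change in C_i flips the same bit in P_i only; the keystream is unaffected. Decrypting the received ciphertext:
P1: S = E(K, 0x6) = 0x1; 0x9 ⊕ 0x1 = 0x8.
P2: S = E(K, 0x1) = 0x4; 0x5 ⊕ 0x4 = 0x1.
P3: S = E(K, 0x4) = 0xF; 0x6 ⊕ 0xF = 0x9.
Blocks that differ from the original plaintext: P2.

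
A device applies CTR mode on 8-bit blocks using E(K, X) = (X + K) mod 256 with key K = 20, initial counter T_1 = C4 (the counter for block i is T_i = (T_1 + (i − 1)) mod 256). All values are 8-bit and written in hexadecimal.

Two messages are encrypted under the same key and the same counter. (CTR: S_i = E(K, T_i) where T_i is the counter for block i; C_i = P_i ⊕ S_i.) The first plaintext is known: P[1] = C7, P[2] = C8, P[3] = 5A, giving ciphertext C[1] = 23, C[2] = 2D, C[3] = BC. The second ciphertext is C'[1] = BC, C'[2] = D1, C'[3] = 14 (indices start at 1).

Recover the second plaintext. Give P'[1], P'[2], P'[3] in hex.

P'[1] = 58, P'[2] = 34, P'[3] = F2

In CTR with a reused counter, both messages share the same keystream S_i, so C_i ⊕ C'_i = P_i ⊕ P'_i and thus P'_i = P_i ⊕ C_i ⊕ C'_i.
P'[1]: C7 ⊕ 23 ⊕ BC = 58.
P'[2]: C8 ⊕ 2D ⊕ D1 = 34.
P'[3]: 5A ⊕ BC ⊕ 14 = F2.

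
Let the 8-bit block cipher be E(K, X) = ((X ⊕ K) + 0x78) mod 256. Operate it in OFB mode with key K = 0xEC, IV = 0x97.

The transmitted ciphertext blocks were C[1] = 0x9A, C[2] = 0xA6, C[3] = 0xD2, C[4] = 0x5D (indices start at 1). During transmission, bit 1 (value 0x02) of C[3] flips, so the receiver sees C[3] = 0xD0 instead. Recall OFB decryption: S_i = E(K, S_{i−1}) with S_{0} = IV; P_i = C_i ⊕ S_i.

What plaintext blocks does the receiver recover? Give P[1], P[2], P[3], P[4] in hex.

Only C[3] changed, to 0xD0. In OFB, a change in C_i flips the same bit in P_i only; the keystream is unaffected. Decrypting the received ciphertext:
P[1]: S = E(K, 0x97) = 0xF3; 0x9A ⊕ 0xF3 = 0x69.
P[2]: S = E(K, 0xF3) = 0x97; 0xA6 ⊕ 0x97 = 0x31.
P[3]: S = E(K, 0x97) = 0xF3; 0xD0 ⊕ 0xF3 = 0x23.
P[4]: S = E(K, 0xF3) = 0x97; 0x5D ⊕ 0x97 = 0xCA.
Blocks that differ from the original plaintext: P[3].

P[1] = 0x69, P[2] = 0x31, P[3] = 0x23, P[4] = 0xCA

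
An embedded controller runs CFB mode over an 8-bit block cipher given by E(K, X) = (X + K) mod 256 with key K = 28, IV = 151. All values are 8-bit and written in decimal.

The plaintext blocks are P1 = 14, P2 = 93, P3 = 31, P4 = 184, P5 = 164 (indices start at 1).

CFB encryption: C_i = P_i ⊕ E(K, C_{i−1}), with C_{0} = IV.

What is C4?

C1: E(K, 151) = 179; 14 ⊕ 179 = 189.
C2: E(K, 189) = 217; 93 ⊕ 217 = 132.
C3: E(K, 132) = 160; 31 ⊕ 160 = 191.
C4: E(K, 191) = 219; 184 ⊕ 219 = 99.

C4 = 99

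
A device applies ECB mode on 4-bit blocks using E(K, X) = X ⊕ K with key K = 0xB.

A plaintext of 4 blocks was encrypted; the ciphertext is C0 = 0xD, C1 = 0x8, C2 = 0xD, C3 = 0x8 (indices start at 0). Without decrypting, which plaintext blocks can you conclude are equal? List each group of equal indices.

ECB encrypts each block independently with the same key, so equal ciphertext blocks imply equal plaintext blocks.
C0 = C2 = 0xD, so P0 = P2.
C1 = C3 = 0x8, so P1 = P3.

P0 = P2; P1 = P3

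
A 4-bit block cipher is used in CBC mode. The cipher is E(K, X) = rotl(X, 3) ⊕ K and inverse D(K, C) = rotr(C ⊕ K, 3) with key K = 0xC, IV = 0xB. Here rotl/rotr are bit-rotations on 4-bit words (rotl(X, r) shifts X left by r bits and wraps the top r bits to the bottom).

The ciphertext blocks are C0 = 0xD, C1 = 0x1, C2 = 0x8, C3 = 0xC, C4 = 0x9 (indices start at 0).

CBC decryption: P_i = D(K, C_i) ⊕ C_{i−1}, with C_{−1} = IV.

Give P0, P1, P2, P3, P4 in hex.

P0: D(K, 0xD) = 0x2; 0x2 ⊕ 0xB = 0x9.
P1: D(K, 0x1) = 0xB; 0xB ⊕ 0xD = 0x6.
P2: D(K, 0x8) = 0x8; 0x8 ⊕ 0x1 = 0x9.
P3: D(K, 0xC) = 0x0; 0x0 ⊕ 0x8 = 0x8.
P4: D(K, 0x9) = 0xA; 0xA ⊕ 0xC = 0x6.

P0 = 0x9, P1 = 0x6, P2 = 0x9, P3 = 0x8, P4 = 0x6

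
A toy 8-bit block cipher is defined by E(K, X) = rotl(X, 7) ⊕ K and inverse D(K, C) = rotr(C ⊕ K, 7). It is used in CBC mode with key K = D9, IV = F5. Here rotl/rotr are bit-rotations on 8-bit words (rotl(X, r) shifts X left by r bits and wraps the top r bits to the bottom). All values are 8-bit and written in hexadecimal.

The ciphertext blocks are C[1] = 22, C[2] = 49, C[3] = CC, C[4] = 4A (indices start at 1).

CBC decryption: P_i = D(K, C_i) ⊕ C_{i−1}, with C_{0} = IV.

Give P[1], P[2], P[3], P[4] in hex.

P[1]: D(K, 22) = F7; F7 ⊕ F5 = 02.
P[2]: D(K, 49) = 21; 21 ⊕ 22 = 03.
P[3]: D(K, CC) = 2A; 2A ⊕ 49 = 63.
P[4]: D(K, 4A) = 27; 27 ⊕ CC = EB.

P[1] = 02, P[2] = 03, P[3] = 63, P[4] = EB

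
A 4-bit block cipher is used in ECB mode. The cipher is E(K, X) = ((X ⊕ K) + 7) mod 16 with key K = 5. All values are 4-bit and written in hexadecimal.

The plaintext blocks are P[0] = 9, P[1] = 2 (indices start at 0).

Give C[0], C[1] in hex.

ECB encryption: C_i = E(K, P_i).
C[0]: E(K, 9) = 3.
C[1]: E(K, 2) = E.

C[0] = 3, C[1] = E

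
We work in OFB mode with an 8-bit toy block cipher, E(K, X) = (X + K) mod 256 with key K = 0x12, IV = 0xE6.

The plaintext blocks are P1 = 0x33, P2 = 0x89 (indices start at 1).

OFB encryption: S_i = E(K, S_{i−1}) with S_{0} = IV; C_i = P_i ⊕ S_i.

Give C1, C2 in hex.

C1 = 0xCB, C2 = 0x83

C1: S = E(K, 0xE6) = 0xF8; 0x33 ⊕ 0xF8 = 0xCB.
C2: S = E(K, 0xF8) = 0x0A; 0x89 ⊕ 0x0A = 0x83.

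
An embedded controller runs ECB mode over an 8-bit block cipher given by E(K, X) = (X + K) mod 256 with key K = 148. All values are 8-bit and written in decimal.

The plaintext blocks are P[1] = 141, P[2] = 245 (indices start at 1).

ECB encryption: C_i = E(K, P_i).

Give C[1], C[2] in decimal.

C[1] = 33, C[2] = 137

C[1]: E(K, 141) = 33.
C[2]: E(K, 245) = 137.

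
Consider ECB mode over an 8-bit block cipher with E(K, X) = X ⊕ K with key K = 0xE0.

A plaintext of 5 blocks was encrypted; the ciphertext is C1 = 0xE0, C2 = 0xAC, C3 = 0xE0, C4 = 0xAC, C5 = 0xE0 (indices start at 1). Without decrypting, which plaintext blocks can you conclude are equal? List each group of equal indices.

ECB encrypts each block independently with the same key, so equal ciphertext blocks imply equal plaintext blocks.
C1 = C3 = C5 = 0xE0, so P1 = P3 = P5.
C2 = C4 = 0xAC, so P2 = P4.

P1 = P3 = P5; P2 = P4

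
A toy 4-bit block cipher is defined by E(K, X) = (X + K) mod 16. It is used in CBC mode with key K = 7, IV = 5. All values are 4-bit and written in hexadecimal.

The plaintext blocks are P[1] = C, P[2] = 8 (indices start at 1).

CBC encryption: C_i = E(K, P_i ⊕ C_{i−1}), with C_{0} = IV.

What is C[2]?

C[2] = F

C[1]: P[1] ⊕ 5 = 9; E(K, 9) = 0.
C[2]: P[2] ⊕ 0 = 8; E(K, 8) = F.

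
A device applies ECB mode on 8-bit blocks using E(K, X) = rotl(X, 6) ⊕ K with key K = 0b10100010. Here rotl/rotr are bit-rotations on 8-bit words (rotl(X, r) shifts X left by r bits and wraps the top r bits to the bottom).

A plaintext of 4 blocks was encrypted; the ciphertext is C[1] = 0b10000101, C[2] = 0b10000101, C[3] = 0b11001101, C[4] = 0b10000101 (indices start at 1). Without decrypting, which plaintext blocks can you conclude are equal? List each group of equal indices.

ECB encrypts each block independently with the same key, so equal ciphertext blocks imply equal plaintext blocks.
C[1] = C[2] = C[4] = 0b10000101, so P[1] = P[2] = P[4].

P[1] = P[2] = P[4]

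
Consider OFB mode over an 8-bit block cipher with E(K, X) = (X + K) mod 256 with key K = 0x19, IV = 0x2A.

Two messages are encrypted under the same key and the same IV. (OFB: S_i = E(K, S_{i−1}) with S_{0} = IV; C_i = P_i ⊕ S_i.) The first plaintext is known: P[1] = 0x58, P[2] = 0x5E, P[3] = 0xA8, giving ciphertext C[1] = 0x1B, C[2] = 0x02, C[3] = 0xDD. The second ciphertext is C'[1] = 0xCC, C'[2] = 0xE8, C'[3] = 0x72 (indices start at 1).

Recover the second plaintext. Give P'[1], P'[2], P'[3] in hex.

In OFB with a reused IV, both messages share the same keystream S_i, so C_i ⊕ C'_i = P_i ⊕ P'_i and thus P'_i = P_i ⊕ C_i ⊕ C'_i.
P'[1]: 0x58 ⊕ 0x1B ⊕ 0xCC = 0x8F.
P'[2]: 0x5E ⊕ 0x02 ⊕ 0xE8 = 0xB4.
P'[3]: 0xA8 ⊕ 0xDD ⊕ 0x72 = 0x07.

P'[1] = 0x8F, P'[2] = 0xB4, P'[3] = 0x07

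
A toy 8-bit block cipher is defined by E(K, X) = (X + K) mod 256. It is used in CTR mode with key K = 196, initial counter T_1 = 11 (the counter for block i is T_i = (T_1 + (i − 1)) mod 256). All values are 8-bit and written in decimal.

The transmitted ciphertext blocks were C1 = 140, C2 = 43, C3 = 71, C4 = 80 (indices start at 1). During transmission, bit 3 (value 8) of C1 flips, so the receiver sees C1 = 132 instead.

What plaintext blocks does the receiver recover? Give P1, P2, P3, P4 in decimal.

P1 = 75, P2 = 251, P3 = 150, P4 = 130

CTR decryption: S_i = E(K, T_i) where T_i is the counter for block i; P_i = C_i ⊕ S_i.
Only C1 changed, to 132. In CTR, a change in C_i flips the same bit in P_i only; the keystream is unaffected. Decrypting the received ciphertext:
P1: T = 11, S = E(K, T) = 207; 132 ⊕ 207 = 75.
P2: T = 12, S = E(K, T) = 208; 43 ⊕ 208 = 251.
P3: T = 13, S = E(K, T) = 209; 71 ⊕ 209 = 150.
P4: T = 14, S = E(K, T) = 210; 80 ⊕ 210 = 130.
Blocks that differ from the original plaintext: P1.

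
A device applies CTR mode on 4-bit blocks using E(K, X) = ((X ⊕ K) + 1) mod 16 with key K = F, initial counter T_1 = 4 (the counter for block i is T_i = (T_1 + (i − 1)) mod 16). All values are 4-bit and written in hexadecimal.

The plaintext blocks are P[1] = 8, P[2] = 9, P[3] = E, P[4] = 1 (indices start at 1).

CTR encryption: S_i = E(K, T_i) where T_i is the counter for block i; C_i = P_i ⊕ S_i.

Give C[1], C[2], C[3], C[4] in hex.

C[1] = 4, C[2] = 2, C[3] = 4, C[4] = 8

C[1]: T = 4, S = E(K, T) = C; 8 ⊕ C = 4.
C[2]: T = 5, S = E(K, T) = B; 9 ⊕ B = 2.
C[3]: T = 6, S = E(K, T) = A; E ⊕ A = 4.
C[4]: T = 7, S = E(K, T) = 9; 1 ⊕ 9 = 8.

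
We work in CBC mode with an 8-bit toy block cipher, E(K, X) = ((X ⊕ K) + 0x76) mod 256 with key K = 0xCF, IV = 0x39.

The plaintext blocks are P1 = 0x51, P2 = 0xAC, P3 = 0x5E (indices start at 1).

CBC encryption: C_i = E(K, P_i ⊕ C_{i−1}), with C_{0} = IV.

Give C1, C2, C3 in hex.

C1: P1 ⊕ 0x39 = 0x68; E(K, 0x68) = 0x1D.
C2: P2 ⊕ 0x1D = 0xB1; E(K, 0xB1) = 0xF4.
C3: P3 ⊕ 0xF4 = 0xAA; E(K, 0xAA) = 0xDB.

C1 = 0x1D, C2 = 0xF4, C3 = 0xDB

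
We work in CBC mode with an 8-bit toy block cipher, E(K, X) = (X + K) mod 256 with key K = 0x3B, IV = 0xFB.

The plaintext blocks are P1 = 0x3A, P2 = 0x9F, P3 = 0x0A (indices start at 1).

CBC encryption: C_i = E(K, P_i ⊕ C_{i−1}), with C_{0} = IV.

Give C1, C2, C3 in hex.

C1: P1 ⊕ 0xFB = 0xC1; E(K, 0xC1) = 0xFC.
C2: P2 ⊕ 0xFC = 0x63; E(K, 0x63) = 0x9E.
C3: P3 ⊕ 0x9E = 0x94; E(K, 0x94) = 0xCF.

C1 = 0xFC, C2 = 0x9E, C3 = 0xCF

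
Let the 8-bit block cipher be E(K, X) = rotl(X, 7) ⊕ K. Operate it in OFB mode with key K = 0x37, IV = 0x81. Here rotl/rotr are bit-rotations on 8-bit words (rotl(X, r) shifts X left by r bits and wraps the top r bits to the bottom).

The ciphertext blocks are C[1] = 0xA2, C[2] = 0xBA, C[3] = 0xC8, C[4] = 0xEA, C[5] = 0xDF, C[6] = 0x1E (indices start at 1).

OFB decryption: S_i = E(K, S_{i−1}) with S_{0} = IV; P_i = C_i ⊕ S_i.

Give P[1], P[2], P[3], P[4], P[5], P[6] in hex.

P[1] = 0x55, P[2] = 0x76, P[3] = 0x99, P[4] = 0x75, P[5] = 0x27, P[6] = 0x55

P[1]: S = E(K, 0x81) = 0xF7; 0xA2 ⊕ 0xF7 = 0x55.
P[2]: S = E(K, 0xF7) = 0xCC; 0xBA ⊕ 0xCC = 0x76.
P[3]: S = E(K, 0xCC) = 0x51; 0xC8 ⊕ 0x51 = 0x99.
P[4]: S = E(K, 0x51) = 0x9F; 0xEA ⊕ 0x9F = 0x75.
P[5]: S = E(K, 0x9F) = 0xF8; 0xDF ⊕ 0xF8 = 0x27.
P[6]: S = E(K, 0xF8) = 0x4B; 0x1E ⊕ 0x4B = 0x55.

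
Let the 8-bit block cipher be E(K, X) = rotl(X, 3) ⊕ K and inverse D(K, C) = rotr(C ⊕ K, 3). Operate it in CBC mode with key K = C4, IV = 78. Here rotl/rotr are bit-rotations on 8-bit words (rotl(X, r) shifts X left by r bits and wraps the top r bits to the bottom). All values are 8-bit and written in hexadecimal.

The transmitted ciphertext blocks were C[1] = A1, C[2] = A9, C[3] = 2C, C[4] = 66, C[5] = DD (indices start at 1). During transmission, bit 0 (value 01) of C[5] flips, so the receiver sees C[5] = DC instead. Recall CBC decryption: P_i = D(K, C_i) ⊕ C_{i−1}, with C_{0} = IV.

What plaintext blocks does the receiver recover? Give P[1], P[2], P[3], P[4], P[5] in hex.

P[1] = D4, P[2] = 0C, P[3] = B4, P[4] = 78, P[5] = 65

Only C[5] changed, to DC. In CBC, a change in C_i garbles P_i and flips the same bit in P_{i+1}. Decrypting the received ciphertext:
P[1]: D(K, A1) = AC; AC ⊕ 78 = D4.
P[2]: D(K, A9) = AD; AD ⊕ A1 = 0C.
P[3]: D(K, 2C) = 1D; 1D ⊕ A9 = B4.
P[4]: D(K, 66) = 54; 54 ⊕ 2C = 78.
P[5]: D(K, DC) = 03; 03 ⊕ 66 = 65.
Blocks that differ from the original plaintext: P[5].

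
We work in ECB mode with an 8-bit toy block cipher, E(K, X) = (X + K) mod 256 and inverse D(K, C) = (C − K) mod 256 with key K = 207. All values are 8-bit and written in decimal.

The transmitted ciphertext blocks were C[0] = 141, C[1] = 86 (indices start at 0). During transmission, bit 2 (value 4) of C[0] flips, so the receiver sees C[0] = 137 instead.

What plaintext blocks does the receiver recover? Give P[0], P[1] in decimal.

ECB decryption: P_i = D(K, C_i).
Only C[0] changed, to 137. In ECB, a change in C_i affects only P_i. Decrypting the received ciphertext:
P[0]: D(K, 137) = 186.
P[1]: D(K, 86) = 135.
Blocks that differ from the original plaintext: P[0].

P[0] = 186, P[1] = 135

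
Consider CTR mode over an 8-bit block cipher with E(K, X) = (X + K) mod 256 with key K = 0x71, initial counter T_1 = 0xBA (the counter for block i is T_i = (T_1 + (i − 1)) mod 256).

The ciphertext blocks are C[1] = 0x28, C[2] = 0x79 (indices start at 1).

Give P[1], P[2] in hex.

P[1] = 0x03, P[2] = 0x55

CTR decryption: S_i = E(K, T_i) where T_i is the counter for block i; P_i = C_i ⊕ S_i.
P[1]: T = 0xBA, S = E(K, T) = 0x2B; 0x28 ⊕ 0x2B = 0x03.
P[2]: T = 0xBB, S = E(K, T) = 0x2C; 0x79 ⊕ 0x2C = 0x55.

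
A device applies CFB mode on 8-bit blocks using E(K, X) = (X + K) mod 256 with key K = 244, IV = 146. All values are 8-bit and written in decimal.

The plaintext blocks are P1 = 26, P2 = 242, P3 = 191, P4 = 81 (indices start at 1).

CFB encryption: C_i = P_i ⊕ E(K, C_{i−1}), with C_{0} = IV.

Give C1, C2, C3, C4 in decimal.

C1: E(K, 146) = 134; 26 ⊕ 134 = 156.
C2: E(K, 156) = 144; 242 ⊕ 144 = 98.
C3: E(K, 98) = 86; 191 ⊕ 86 = 233.
C4: E(K, 233) = 221; 81 ⊕ 221 = 140.

C1 = 156, C2 = 98, C3 = 233, C4 = 140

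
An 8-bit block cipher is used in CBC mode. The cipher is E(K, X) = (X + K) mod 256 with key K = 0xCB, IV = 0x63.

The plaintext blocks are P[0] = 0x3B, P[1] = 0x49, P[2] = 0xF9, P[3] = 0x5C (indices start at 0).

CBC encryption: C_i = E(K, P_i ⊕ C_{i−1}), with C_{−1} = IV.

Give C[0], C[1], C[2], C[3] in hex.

C[0] = 0x23, C[1] = 0x35, C[2] = 0x97, C[3] = 0x96

C[0]: P[0] ⊕ 0x63 = 0x58; E(K, 0x58) = 0x23.
C[1]: P[1] ⊕ 0x23 = 0x6A; E(K, 0x6A) = 0x35.
C[2]: P[2] ⊕ 0x35 = 0xCC; E(K, 0xCC) = 0x97.
C[3]: P[3] ⊕ 0x97 = 0xCB; E(K, 0xCB) = 0x96.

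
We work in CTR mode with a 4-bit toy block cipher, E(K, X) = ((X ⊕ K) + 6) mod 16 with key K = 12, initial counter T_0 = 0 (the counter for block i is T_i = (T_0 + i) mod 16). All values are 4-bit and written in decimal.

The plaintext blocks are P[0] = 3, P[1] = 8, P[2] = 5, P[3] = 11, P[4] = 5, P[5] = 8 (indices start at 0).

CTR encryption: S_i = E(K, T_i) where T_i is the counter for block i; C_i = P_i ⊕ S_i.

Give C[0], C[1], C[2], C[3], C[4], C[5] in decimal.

C[0] = 1, C[1] = 11, C[2] = 1, C[3] = 14, C[4] = 11, C[5] = 7

C[0]: T = 0, S = E(K, T) = 2; 3 ⊕ 2 = 1.
C[1]: T = 1, S = E(K, T) = 3; 8 ⊕ 3 = 11.
C[2]: T = 2, S = E(K, T) = 4; 5 ⊕ 4 = 1.
C[3]: T = 3, S = E(K, T) = 5; 11 ⊕ 5 = 14.
C[4]: T = 4, S = E(K, T) = 14; 5 ⊕ 14 = 11.
C[5]: T = 5, S = E(K, T) = 15; 8 ⊕ 15 = 7.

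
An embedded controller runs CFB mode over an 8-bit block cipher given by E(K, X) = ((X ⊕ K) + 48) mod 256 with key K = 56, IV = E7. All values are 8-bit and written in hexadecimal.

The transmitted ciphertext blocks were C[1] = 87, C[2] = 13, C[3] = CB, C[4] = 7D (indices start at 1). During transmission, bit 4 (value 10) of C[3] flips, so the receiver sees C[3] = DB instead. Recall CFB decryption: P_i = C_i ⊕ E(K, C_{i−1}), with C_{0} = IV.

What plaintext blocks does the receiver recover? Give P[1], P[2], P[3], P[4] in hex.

P[1] = 7E, P[2] = 0A, P[3] = 56, P[4] = A8

Only C[3] changed, to DB. In CFB, a change in C_i flips the same bit in P_i and garbles P_{i+1}. Decrypting the received ciphertext:
P[1]: E(K, E7) = F9; 87 ⊕ F9 = 7E.
P[2]: E(K, 87) = 19; 13 ⊕ 19 = 0A.
P[3]: E(K, 13) = 8D; DB ⊕ 8D = 56.
P[4]: E(K, DB) = D5; 7D ⊕ D5 = A8.
Blocks that differ from the original plaintext: P[3], P[4].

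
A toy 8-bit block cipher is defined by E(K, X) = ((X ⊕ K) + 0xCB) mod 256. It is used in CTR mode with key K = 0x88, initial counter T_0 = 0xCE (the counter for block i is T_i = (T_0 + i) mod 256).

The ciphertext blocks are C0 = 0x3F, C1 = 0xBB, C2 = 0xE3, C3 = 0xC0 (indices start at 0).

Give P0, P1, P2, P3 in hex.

P0 = 0x2E, P1 = 0xA9, P2 = 0xC0, P3 = 0xE4

CTR decryption: S_i = E(K, T_i) where T_i is the counter for block i; P_i = C_i ⊕ S_i.
P0: T = 0xCE, S = E(K, T) = 0x11; 0x3F ⊕ 0x11 = 0x2E.
P1: T = 0xCF, S = E(K, T) = 0x12; 0xBB ⊕ 0x12 = 0xA9.
P2: T = 0xD0, S = E(K, T) = 0x23; 0xE3 ⊕ 0x23 = 0xC0.
P3: T = 0xD1, S = E(K, T) = 0x24; 0xC0 ⊕ 0x24 = 0xE4.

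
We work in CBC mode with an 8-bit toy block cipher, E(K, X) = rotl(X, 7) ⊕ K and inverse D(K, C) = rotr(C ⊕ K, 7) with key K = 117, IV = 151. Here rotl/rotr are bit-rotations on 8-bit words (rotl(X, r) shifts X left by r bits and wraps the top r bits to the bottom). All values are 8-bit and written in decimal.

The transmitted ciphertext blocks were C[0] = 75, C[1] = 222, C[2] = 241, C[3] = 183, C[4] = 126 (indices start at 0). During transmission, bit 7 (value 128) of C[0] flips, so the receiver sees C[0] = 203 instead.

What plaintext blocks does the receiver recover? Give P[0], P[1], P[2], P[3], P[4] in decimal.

CBC decryption: P_i = D(K, C_i) ⊕ C_{i−1}, with C_{−1} = IV.
Only C[0] changed, to 203. In CBC, a change in C_i garbles P_i and flips the same bit in P_{i+1}. Decrypting the received ciphertext:
P[0]: D(K, 203) = 125; 125 ⊕ 151 = 234.
P[1]: D(K, 222) = 87; 87 ⊕ 203 = 156.
P[2]: D(K, 241) = 9; 9 ⊕ 222 = 215.
P[3]: D(K, 183) = 133; 133 ⊕ 241 = 116.
P[4]: D(K, 126) = 22; 22 ⊕ 183 = 161.
Blocks that differ from the original plaintext: P[0], P[1].

P[0] = 234, P[1] = 156, P[2] = 215, P[3] = 116, P[4] = 161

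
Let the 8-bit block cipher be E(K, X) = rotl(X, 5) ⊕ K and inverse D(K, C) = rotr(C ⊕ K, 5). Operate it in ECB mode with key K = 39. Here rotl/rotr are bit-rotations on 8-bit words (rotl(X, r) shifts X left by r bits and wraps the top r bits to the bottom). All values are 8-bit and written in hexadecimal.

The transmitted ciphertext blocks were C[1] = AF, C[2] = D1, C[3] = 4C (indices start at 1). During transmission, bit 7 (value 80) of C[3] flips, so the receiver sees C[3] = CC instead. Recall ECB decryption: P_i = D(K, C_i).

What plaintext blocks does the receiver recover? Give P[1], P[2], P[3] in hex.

Only C[3] changed, to CC. In ECB, a change in C_i affects only P_i. Decrypting the received ciphertext:
P[1]: D(K, AF) = B4.
P[2]: D(K, D1) = 47.
P[3]: D(K, CC) = AF.
Blocks that differ from the original plaintext: P[3].

P[1] = B4, P[2] = 47, P[3] = AF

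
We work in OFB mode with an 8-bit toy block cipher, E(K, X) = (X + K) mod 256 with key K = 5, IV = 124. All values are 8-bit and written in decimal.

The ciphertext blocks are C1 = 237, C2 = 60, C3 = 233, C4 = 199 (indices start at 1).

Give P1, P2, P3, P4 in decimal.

P1 = 108, P2 = 186, P3 = 98, P4 = 87

OFB decryption: S_i = E(K, S_{i−1}) with S_{0} = IV; P_i = C_i ⊕ S_i.
P1: S = E(K, 124) = 129; 237 ⊕ 129 = 108.
P2: S = E(K, 129) = 134; 60 ⊕ 134 = 186.
P3: S = E(K, 134) = 139; 233 ⊕ 139 = 98.
P4: S = E(K, 139) = 144; 199 ⊕ 144 = 87.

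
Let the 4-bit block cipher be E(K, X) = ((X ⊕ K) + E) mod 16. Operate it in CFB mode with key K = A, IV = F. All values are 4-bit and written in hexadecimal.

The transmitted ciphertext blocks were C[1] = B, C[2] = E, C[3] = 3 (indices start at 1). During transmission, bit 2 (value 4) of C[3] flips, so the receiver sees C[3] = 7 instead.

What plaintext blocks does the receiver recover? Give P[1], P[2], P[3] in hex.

CFB decryption: P_i = C_i ⊕ E(K, C_{i−1}), with C_{0} = IV.
Only C[3] changed, to 7. In CFB, a change in C_i flips the same bit in P_i and garbles P_{i+1}. Decrypting the received ciphertext:
P[1]: E(K, F) = 3; B ⊕ 3 = 8.
P[2]: E(K, B) = F; E ⊕ F = 1.
P[3]: E(K, E) = 2; 7 ⊕ 2 = 5.
Blocks that differ from the original plaintext: P[3].

P[1] = 8, P[2] = 1, P[3] = 5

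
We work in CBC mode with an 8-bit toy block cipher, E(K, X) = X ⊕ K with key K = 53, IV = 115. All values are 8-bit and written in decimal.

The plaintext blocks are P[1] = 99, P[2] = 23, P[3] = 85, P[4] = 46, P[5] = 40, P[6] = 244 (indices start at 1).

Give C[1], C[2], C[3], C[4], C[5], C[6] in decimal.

C[1] = 37, C[2] = 7, C[3] = 103, C[4] = 124, C[5] = 97, C[6] = 160

CBC encryption: C_i = E(K, P_i ⊕ C_{i−1}), with C_{0} = IV.
C[1]: P[1] ⊕ 115 = 16; E(K, 16) = 37.
C[2]: P[2] ⊕ 37 = 50; E(K, 50) = 7.
C[3]: P[3] ⊕ 7 = 82; E(K, 82) = 103.
C[4]: P[4] ⊕ 103 = 73; E(K, 73) = 124.
C[5]: P[5] ⊕ 124 = 84; E(K, 84) = 97.
C[6]: P[6] ⊕ 97 = 149; E(K, 149) = 160.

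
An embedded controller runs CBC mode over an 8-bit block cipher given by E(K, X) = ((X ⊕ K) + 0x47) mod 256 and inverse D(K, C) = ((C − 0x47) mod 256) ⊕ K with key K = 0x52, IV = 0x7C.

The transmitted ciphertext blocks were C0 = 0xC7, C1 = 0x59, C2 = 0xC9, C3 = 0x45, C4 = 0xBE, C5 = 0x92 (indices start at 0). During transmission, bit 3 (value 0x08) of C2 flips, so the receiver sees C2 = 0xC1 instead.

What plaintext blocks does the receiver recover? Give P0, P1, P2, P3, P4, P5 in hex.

CBC decryption: P_i = D(K, C_i) ⊕ C_{i−1}, with C_{−1} = IV.
Only C2 changed, to 0xC1. In CBC, a change in C_i garbles P_i and flips the same bit in P_{i+1}. Decrypting the received ciphertext:
P0: D(K, 0xC7) = 0xD2; 0xD2 ⊕ 0x7C = 0xAE.
P1: D(K, 0x59) = 0x40; 0x40 ⊕ 0xC7 = 0x87.
P2: D(K, 0xC1) = 0x28; 0x28 ⊕ 0x59 = 0x71.
P3: D(K, 0x45) = 0xAC; 0xAC ⊕ 0xC1 = 0x6D.
P4: D(K, 0xBE) = 0x25; 0x25 ⊕ 0x45 = 0x60.
P5: D(K, 0x92) = 0x19; 0x19 ⊕ 0xBE = 0xA7.
Blocks that differ from the original plaintext: P2, P3.

P0 = 0xAE, P1 = 0x87, P2 = 0x71, P3 = 0x6D, P4 = 0x60, P5 = 0xA7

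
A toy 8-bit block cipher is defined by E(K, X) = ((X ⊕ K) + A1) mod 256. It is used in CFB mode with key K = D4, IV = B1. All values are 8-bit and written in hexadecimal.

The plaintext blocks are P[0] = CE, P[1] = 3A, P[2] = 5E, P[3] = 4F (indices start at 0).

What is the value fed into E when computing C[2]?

87

CFB encryption: C_i = P_i ⊕ E(K, C_{i−1}), with C_{−1} = IV.
C[0]: E(K, B1) = 06; CE ⊕ 06 = C8.
C[1]: E(K, C8) = BD; 3A ⊕ BD = 87.
C[2]: E(K, 87) = F4; 5E ⊕ F4 = AA.
So the input to E for block [2] is 87.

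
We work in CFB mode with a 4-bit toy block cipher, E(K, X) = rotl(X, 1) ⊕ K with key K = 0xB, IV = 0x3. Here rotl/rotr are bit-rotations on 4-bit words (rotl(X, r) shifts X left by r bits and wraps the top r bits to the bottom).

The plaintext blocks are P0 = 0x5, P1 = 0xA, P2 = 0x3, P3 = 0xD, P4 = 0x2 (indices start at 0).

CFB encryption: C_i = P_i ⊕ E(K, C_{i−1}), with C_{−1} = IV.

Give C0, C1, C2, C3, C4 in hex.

C0: E(K, 0x3) = 0xD; 0x5 ⊕ 0xD = 0x8.
C1: E(K, 0x8) = 0xA; 0xA ⊕ 0xA = 0x0.
C2: E(K, 0x0) = 0xB; 0x3 ⊕ 0xB = 0x8.
C3: E(K, 0x8) = 0xA; 0xD ⊕ 0xA = 0x7.
C4: E(K, 0x7) = 0x5; 0x2 ⊕ 0x5 = 0x7.

C0 = 0x8, C1 = 0x0, C2 = 0x8, C3 = 0x7, C4 = 0x7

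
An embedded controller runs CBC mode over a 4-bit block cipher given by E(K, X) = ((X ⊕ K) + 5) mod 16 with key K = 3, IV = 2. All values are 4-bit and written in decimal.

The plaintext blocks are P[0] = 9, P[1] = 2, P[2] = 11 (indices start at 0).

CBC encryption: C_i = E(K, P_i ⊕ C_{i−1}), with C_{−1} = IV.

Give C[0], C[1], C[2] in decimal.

C[0]: P[0] ⊕ 2 = 11; E(K, 11) = 13.
C[1]: P[1] ⊕ 13 = 15; E(K, 15) = 1.
C[2]: P[2] ⊕ 1 = 10; E(K, 10) = 14.

C[0] = 13, C[1] = 1, C[2] = 14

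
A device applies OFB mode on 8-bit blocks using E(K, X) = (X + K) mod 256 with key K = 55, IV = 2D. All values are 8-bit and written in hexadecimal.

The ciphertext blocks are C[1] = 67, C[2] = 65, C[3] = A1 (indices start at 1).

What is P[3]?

P[3] = 8D

OFB decryption: S_i = E(K, S_{i−1}) with S_{0} = IV; P_i = C_i ⊕ S_i.
P[1]: S = E(K, 2D) = 82; 67 ⊕ 82 = E5.
P[2]: S = E(K, 82) = D7; 65 ⊕ D7 = B2.
P[3]: S = E(K, D7) = 2C; A1 ⊕ 2C = 8D.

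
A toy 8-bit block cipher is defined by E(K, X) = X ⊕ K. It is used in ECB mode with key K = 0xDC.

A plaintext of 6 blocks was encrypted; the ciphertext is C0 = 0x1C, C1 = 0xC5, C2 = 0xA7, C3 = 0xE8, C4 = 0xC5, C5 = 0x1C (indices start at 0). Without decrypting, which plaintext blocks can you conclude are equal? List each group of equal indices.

ECB encrypts each block independently with the same key, so equal ciphertext blocks imply equal plaintext blocks.
C0 = C5 = 0x1C, so P0 = P5.
C1 = C4 = 0xC5, so P1 = P4.

P0 = P5; P1 = P4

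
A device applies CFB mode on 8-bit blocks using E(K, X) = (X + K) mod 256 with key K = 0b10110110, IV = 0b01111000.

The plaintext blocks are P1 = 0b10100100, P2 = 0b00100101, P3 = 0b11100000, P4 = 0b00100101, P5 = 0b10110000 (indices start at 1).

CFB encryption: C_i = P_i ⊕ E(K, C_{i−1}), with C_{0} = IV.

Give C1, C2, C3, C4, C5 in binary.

C1 = 0b10001010, C2 = 0b01100101, C3 = 0b11111011, C4 = 0b10010100, C5 = 0b11111010

C1: E(K, 0b01111000) = 0b00101110; 0b10100100 ⊕ 0b00101110 = 0b10001010.
C2: E(K, 0b10001010) = 0b01000000; 0b00100101 ⊕ 0b01000000 = 0b01100101.
C3: E(K, 0b01100101) = 0b00011011; 0b11100000 ⊕ 0b00011011 = 0b11111011.
C4: E(K, 0b11111011) = 0b10110001; 0b00100101 ⊕ 0b10110001 = 0b10010100.
C5: E(K, 0b10010100) = 0b01001010; 0b10110000 ⊕ 0b01001010 = 0b11111010.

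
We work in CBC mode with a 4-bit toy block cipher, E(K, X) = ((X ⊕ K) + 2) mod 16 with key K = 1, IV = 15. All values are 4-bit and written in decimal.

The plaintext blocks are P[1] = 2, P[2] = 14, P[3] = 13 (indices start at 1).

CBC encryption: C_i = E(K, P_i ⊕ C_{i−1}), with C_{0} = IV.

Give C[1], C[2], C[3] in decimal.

C[1] = 14, C[2] = 3, C[3] = 1

C[1]: P[1] ⊕ 15 = 13; E(K, 13) = 14.
C[2]: P[2] ⊕ 14 = 0; E(K, 0) = 3.
C[3]: P[3] ⊕ 3 = 14; E(K, 14) = 1.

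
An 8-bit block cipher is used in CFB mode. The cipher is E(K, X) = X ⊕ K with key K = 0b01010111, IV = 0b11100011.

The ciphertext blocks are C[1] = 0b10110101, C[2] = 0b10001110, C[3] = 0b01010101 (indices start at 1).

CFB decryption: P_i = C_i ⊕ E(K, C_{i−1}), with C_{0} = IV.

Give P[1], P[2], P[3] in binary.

P[1]: E(K, 0b11100011) = 0b10110100; 0b10110101 ⊕ 0b10110100 = 0b00000001.
P[2]: E(K, 0b10110101) = 0b11100010; 0b10001110 ⊕ 0b11100010 = 0b01101100.
P[3]: E(K, 0b10001110) = 0b11011001; 0b01010101 ⊕ 0b11011001 = 0b10001100.

P[1] = 0b00000001, P[2] = 0b01101100, P[3] = 0b10001100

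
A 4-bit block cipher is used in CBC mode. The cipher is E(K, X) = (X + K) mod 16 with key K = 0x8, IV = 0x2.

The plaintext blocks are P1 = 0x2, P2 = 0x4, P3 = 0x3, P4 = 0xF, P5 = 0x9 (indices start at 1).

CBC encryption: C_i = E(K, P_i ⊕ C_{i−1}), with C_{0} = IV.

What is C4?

C1: P1 ⊕ 0x2 = 0x0; E(K, 0x0) = 0x8.
C2: P2 ⊕ 0x8 = 0xC; E(K, 0xC) = 0x4.
C3: P3 ⊕ 0x4 = 0x7; E(K, 0x7) = 0xF.
C4: P4 ⊕ 0xF = 0x0; E(K, 0x0) = 0x8.

C4 = 0x8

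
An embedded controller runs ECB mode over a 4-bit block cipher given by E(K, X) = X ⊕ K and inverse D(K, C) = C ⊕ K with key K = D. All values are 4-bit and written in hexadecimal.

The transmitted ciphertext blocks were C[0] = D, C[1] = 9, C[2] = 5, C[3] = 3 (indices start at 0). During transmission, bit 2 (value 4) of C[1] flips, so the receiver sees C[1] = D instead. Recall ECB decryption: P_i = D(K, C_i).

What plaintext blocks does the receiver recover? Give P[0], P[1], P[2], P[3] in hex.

P[0] = 0, P[1] = 0, P[2] = 8, P[3] = E

Only C[1] changed, to D. In ECB, a change in C_i affects only P_i. Decrypting the received ciphertext:
P[0]: D(K, D) = 0.
P[1]: D(K, D) = 0.
P[2]: D(K, 5) = 8.
P[3]: D(K, 3) = E.
Blocks that differ from the original plaintext: P[1].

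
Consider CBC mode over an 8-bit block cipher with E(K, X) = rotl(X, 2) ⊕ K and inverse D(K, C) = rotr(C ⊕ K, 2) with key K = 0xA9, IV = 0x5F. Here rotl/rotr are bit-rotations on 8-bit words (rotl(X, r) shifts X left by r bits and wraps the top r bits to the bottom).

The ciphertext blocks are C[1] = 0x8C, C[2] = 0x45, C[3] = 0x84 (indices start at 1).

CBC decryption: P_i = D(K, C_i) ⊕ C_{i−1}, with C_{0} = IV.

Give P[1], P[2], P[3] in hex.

P[1]: D(K, 0x8C) = 0x49; 0x49 ⊕ 0x5F = 0x16.
P[2]: D(K, 0x45) = 0x3B; 0x3B ⊕ 0x8C = 0xB7.
P[3]: D(K, 0x84) = 0x4B; 0x4B ⊕ 0x45 = 0x0E.

P[1] = 0x16, P[2] = 0xB7, P[3] = 0x0E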